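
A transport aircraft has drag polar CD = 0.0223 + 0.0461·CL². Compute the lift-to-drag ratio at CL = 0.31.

L/D = 11.6

CD = 0.0223 + 0.0461 × 0.31² = 0.02673
L/D = CL/CD = 0.31 / 0.02673 = 11.6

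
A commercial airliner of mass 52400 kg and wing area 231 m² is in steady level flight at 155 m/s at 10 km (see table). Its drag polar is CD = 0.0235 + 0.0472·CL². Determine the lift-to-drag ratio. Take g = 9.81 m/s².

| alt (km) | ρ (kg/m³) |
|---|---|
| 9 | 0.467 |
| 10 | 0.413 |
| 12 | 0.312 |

At 10 km, from the table: ρ = 0.413 kg/m³.
Weight W = mg = 52400 × 9.81 = 5.1404×10^5 N; in level flight L = W.
q = ½ρv² = ½ × 0.413 × 155² = 4961 Pa.
Required CL = L/(qS) = 5.1404×10^5/(4961·231) = 0.4485.
CD = 0.0235 + 0.0472 × 0.4485² = 0.033.
L/D = CL/CD = 0.4485 / 0.033 = 13.6

L/D = 13.6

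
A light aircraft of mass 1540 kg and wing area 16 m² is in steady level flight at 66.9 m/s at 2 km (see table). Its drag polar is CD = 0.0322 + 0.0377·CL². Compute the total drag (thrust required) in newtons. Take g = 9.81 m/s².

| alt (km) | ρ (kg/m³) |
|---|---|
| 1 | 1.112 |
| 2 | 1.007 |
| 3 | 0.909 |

At 2 km, from the table: ρ = 1.007 kg/m³.
Level flight ⇒ L = W = m·g = 1540 × 9.81 = 15107 N.
Dynamic pressure q = 0.5 × 1.007 × 66.9² = 2253 Pa.
CL = W/(q·S) = 15107 / (2253 × 16) = 0.419.
CD = 0.0322 + 0.0377 × 0.419² = 0.03882.
D = q·S·CD = 2253 × 16 × 0.03882 = 1400 N

D = 1400 N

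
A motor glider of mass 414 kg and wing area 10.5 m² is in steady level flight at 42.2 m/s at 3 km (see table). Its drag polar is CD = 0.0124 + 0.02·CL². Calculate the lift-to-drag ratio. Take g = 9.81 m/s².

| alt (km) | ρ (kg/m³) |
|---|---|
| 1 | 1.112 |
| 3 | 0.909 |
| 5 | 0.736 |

L/D = 28.2

At 3 km, from the table: ρ = 0.909 kg/m³.
Weight W = mg = 414 × 9.81 = 4061.3 N; in level flight L = W.
q = ½ρv² = ½ × 0.909 × 42.2² = 809.4 Pa.
CL = 2W/(ρv²S) = 2×4061.3/(0.909×42.2²×10.5) = 0.4779.
CD = 0.0124 + 0.02 × 0.4779² = 0.01697.
L/D = CL/CD = 0.4779 / 0.01697 = 28.2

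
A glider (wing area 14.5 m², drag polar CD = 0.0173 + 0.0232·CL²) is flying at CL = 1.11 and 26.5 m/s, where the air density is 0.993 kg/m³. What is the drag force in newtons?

D = 232 N

CD = 0.0173 + 0.0232 × 1.11² = 0.04588
D = ½ρv²S·CD = ½ × 0.993 × 26.5² × 14.5 × 0.04588 = 232 N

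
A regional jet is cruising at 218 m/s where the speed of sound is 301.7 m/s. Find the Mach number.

M = v/a = 218 / 301.7 = 0.723

M = 0.723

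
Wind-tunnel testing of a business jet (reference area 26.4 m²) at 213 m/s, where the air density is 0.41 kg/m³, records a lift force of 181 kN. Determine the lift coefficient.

CL = 0.737

From L = ½ρv²S·CL, rearranging gives CL = 2L/(ρv²S).
CL = 2 × 1.81×10^5 / (0.41 × 213² × 26.4) = 0.737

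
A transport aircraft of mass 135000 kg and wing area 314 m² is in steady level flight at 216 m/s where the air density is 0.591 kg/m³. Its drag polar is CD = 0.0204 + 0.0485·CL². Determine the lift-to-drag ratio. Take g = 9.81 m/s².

L/D = 12.3

Weight W = mg = 135000 × 9.81 = 1.3244×10^6 N; in level flight L = W.
Dynamic pressure q = 0.5 × 0.591 × 216² = 13790 Pa.
CL = 2W/(ρv²S) = 2×1.3244×10^6/(0.591×216²×314) = 0.3059.
CD = 0.0204 + 0.0485 × 0.3059² = 0.02494.
L/D = CL/CD = 0.3059 / 0.02494 = 12.3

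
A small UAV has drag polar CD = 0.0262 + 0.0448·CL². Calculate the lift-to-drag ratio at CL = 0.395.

L/D = 11.9

CD = 0.0262 + 0.0448 × 0.395² = 0.03319
L/D = CL/CD = 0.395 / 0.03319 = 11.9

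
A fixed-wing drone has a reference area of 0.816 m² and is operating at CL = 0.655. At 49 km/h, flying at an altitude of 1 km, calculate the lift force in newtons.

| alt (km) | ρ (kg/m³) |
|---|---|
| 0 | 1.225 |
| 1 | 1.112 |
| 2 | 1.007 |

At 1 km, from the table: ρ = 1.112 kg/m³.
Convert speed: v = 49 km/h ÷ 3.6 = 13.61 m/s.
Dynamic pressure q = ½ρv² = ½ × 1.112 × 13.61² = 103 Pa.
L = q·S·CL = 103 × 0.816 × 0.655 = 55.1 N

L = 55.1 N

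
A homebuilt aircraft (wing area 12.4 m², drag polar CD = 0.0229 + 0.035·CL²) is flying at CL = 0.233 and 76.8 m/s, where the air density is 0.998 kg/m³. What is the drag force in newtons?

D = 905 N

CD = 0.0229 + 0.035 × 0.233² = 0.0248
D = ½ρv²S·CD = ½ × 0.998 × 76.8² × 12.4 × 0.0248 = 905 N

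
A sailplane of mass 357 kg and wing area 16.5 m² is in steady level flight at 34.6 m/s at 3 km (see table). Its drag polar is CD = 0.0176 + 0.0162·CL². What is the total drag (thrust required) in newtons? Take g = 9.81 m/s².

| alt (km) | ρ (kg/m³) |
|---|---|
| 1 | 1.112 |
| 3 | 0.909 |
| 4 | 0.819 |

D = 180 N

At 3 km, from the table: ρ = 0.909 kg/m³.
In steady level flight, lift balances weight: W = mg = 357 × 9.81 = 3502.2 N.
q = ½ρv² = ½ × 0.909 × 34.6² = 544.1 Pa.
CL = 2W/(ρv²S) = 2×3502.2/(0.909×34.6²×16.5) = 0.3901.
CD = 0.0176 + 0.0162 × 0.3901² = 0.02007.
D = q·S·CD = 544.1 × 16.5 × 0.02007 = 180.1 N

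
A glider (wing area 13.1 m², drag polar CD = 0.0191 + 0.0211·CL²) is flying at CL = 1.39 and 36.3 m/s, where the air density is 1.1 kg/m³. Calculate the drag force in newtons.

CD = 0.0191 + 0.0211 × 1.39² = 0.05987
D = ½ρv²S·CD = ½ × 1.1 × 36.3² × 13.1 × 0.05987 = 568 N

D = 568 N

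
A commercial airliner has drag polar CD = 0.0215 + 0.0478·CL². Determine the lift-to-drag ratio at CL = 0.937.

L/D = 14.8

CD = 0.0215 + 0.0478 × 0.937² = 0.06347
L/D = CL/CD = 0.937 / 0.06347 = 14.8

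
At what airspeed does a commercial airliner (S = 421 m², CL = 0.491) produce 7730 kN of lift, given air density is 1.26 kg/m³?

v = 244 m/s

L = ½ρv²S·CL ⇒ v = √(2L/(ρ·S·CL))
v = √(2 × 7.73×10^6 / (1.26 × 421 × 0.491)) = √59360 = 244 m/s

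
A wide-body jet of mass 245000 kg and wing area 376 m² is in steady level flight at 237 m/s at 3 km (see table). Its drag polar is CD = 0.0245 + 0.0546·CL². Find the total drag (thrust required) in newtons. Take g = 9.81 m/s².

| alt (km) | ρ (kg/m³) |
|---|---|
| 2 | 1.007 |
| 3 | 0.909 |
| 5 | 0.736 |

D = 2.68×10^5 N

At 3 km, from the table: ρ = 0.909 kg/m³.
Weight W = mg = 245000 × 9.81 = 2.4034×10^6 N; in level flight L = W.
q = ½ρv² = ½ × 0.909 × 237² = 25530 Pa.
Required CL = L/(qS) = 2.4034×10^6/(25530·376) = 0.2504.
CD = 0.0245 + 0.0546 × 0.2504² = 0.02792.
D = q·S·CD = 25530 × 376 × 0.02792 = 2.68×10^5 N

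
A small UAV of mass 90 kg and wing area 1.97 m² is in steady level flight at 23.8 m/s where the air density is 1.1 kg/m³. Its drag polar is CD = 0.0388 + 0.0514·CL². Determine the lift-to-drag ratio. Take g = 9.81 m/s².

Weight W = mg = 90 × 9.81 = 882.9 N; in level flight L = W.
q = ½ρv² = ½ × 1.1 × 23.8² = 311.5 Pa.
CL = W/(q·S) = 882.9 / (311.5 × 1.97) = 1.439.
CD = 0.0388 + 0.0514 × 1.439² = 0.1452.
L/D = CL/CD = 1.439 / 0.1452 = 9.91

L/D = 9.91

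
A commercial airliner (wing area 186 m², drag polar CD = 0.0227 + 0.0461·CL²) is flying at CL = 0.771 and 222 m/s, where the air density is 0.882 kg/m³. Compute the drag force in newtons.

CD = 0.0227 + 0.0461 × 0.771² = 0.0501
D = ½ρv²S·CD = ½ × 0.882 × 222² × 186 × 0.0501 = 2.03×10^5 N

D = 2.03×10^5 N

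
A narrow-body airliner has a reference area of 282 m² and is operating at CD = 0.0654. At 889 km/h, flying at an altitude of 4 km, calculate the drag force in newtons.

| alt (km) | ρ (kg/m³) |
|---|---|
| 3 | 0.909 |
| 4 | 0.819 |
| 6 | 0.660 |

At 4 km, from the table: ρ = 0.819 kg/m³.
Convert speed: v = 889 km/h ÷ 3.6 = 246.9 m/s.
Dynamic pressure q = ½ρv² = ½ × 0.819 × 246.9² = 24970 Pa.
D = q·S·CD = 24970 × 282 × 0.0654 = 4.61×10^5 N ≈ 461 kN

D = 4.61×10^5 N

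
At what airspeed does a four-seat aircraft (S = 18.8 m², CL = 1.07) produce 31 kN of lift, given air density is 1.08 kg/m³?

L = ½ρv²S·CL ⇒ v = √(2L/(ρ·S·CL))
v = √(2 × 31000 / (1.08 × 18.8 × 1.07)) = √2854 = 53.4 m/s

v = 53.4 m/s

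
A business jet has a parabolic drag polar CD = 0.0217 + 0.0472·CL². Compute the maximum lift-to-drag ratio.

(L/D)max = 15.6

For CD = CD0 + K·CL², (L/D)max occurs at CL* = √(CD0/K) and equals 1/(2√(K·CD0)).
(L/D)max = 1/(2√(0.0472 × 0.0217)) = 1/(2 × 0.032) = 15.6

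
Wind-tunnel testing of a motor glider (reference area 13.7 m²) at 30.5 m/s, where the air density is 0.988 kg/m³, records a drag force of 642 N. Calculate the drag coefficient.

CD = 0.102

From D = ½ρv²S·CD, rearranging gives CD = 2D/(ρv²S).
CD = 2 × 642 / (0.988 × 30.5² × 13.7) = 0.102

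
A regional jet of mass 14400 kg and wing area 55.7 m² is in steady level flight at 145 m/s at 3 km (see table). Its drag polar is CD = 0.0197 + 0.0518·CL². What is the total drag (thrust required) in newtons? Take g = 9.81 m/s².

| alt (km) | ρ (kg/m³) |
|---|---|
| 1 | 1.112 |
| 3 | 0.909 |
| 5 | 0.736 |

D = 12400 N

At 3 km, from the table: ρ = 0.909 kg/m³.
In steady level flight, lift balances weight: W = mg = 14400 × 9.81 = 1.4126×10^5 N.
q = ½ρv² = ½ × 0.909 × 145² = 9556 Pa.
CL = W/(q·S) = 1.4126×10^5 / (9556 × 55.7) = 0.2654.
CD = 0.0197 + 0.0518 × 0.2654² = 0.02335.
D = q·S·CD = 9556 × 55.7 × 0.02335 = 12430 N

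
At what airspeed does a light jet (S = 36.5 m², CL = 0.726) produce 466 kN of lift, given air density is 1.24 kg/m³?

L = ½ρv²S·CL ⇒ v = √(2L/(ρ·S·CL))
v = √(2 × 4.66×10^5 / (1.24 × 36.5 × 0.726)) = √28360 = 168 m/s

v = 168 m/s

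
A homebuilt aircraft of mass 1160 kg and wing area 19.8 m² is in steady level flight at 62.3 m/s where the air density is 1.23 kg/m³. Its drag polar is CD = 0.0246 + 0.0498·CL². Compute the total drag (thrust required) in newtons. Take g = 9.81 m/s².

In steady level flight, lift balances weight: W = mg = 1160 × 9.81 = 11380 N.
Dynamic pressure q = 0.5 × 1.23 × 62.3² = 2387 Pa.
Required CL = L/(qS) = 11380/(2387·19.8) = 0.2408.
CD = 0.0246 + 0.0498 × 0.2408² = 0.02749.
D = q·S·CD = 2387 × 19.8 × 0.02749 = 1299 N

D = 1300 N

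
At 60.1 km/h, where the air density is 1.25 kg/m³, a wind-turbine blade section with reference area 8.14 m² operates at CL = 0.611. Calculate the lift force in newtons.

L = 866 N

Convert speed: v = 60.1 km/h ÷ 3.6 = 16.69 m/s.
L = ½ρv²S·CL = ½ × 1.25 × 16.69² × 8.14 × 0.611 = 866 N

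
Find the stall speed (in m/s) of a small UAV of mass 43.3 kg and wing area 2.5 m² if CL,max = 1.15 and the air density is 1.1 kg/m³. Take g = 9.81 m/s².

Weight W = mg = 43.3 × 9.81 = 424.8 N.
V_stall = √(2W/(ρ·S·CL,max)) = √(2 × 424.8 / (1.1 × 2.5 × 1.15))
V_stall = √268.6 = 16.4 m/s

V_stall = 16.4 m/s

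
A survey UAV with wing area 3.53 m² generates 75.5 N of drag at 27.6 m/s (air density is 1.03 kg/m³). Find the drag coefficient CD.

CD = 0.0545

From D = ½ρv²S·CD, rearranging gives CD = 2D/(ρv²S).
CD = 2 × 75.5 / (1.03 × 27.6² × 3.53) = 0.0545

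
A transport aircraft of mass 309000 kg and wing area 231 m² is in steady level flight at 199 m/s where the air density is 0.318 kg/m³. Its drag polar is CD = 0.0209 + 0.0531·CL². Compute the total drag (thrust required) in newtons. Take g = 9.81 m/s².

Level flight ⇒ L = W = m·g = 309000 × 9.81 = 3.0313×10^6 N.
q = ½ρv² = ½ × 0.318 × 199² = 6297 Pa.
CL = W/(q·S) = 3.0313×10^6 / (6297 × 231) = 2.084.
CD = 0.0209 + 0.0531 × 2.084² = 0.2515.
D = q·S·CD = 6297 × 231 × 0.2515 = 3.659×10^5 N

D = 3.66×10^5 N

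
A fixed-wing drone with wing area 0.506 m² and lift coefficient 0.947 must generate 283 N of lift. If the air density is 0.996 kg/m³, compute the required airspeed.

L = ½ρv²S·CL ⇒ v = √(2L/(ρ·S·CL))
v = √(2 × 283 / (0.996 × 0.506 × 0.947)) = √1186 = 34.4 m/s

v = 34.4 m/s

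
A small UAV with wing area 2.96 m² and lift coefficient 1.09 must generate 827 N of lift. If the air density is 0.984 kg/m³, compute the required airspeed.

v = 22.8 m/s

L = ½ρv²S·CL ⇒ v = √(2L/(ρ·S·CL))
v = √(2 × 827 / (0.984 × 2.96 × 1.09)) = √521 = 22.8 m/s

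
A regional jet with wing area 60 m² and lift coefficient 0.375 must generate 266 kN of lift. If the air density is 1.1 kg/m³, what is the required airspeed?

L = ½ρv²S·CL ⇒ v = √(2L/(ρ·S·CL))
v = √(2 × 2.66×10^5 / (1.1 × 60 × 0.375)) = √21490 = 147 m/s

v = 147 m/s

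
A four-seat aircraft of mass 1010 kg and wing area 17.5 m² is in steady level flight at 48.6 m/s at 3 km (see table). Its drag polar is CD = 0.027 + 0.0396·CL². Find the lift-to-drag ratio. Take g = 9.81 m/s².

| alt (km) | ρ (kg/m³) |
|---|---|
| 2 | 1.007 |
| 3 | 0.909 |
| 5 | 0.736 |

L/D = 13.9

At 3 km, from the table: ρ = 0.909 kg/m³.
Level flight ⇒ L = W = m·g = 1010 × 9.81 = 9908.1 N.
Dynamic pressure q = 0.5 × 0.909 × 48.6² = 1074 Pa.
CL = 2W/(ρv²S) = 2×9908.1/(0.909×48.6²×17.5) = 0.5274.
CD = 0.027 + 0.0396 × 0.5274² = 0.03802.
L/D = CL/CD = 0.5274 / 0.03802 = 13.9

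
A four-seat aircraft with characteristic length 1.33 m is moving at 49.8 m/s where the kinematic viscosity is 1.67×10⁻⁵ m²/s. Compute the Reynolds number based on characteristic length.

Re = v·c/ν = 49.8 × 1.33 / (1.67×10⁻⁵) = 3.97×10^6

Re = 3.97×10^6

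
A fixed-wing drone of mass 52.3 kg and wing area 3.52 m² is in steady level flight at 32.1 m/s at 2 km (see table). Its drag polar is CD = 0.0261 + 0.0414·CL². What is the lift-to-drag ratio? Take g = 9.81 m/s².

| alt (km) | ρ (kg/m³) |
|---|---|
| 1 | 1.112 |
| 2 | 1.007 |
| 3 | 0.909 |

At 2 km, from the table: ρ = 1.007 kg/m³.
In steady level flight, lift balances weight: W = mg = 52.3 × 9.81 = 513.06 N.
q = ½ρv² = ½ × 1.007 × 32.1² = 518.8 Pa.
Required CL = L/(qS) = 513.06/(518.8·3.52) = 0.2809.
CD = 0.0261 + 0.0414 × 0.2809² = 0.02937.
L/D = CL/CD = 0.2809 / 0.02937 = 9.57

L/D = 9.57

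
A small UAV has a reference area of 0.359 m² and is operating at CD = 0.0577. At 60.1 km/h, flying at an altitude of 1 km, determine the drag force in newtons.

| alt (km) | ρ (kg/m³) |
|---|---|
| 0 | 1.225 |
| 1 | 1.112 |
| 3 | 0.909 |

At 1 km, from the table: ρ = 1.112 kg/m³.
Convert speed: v = 60.1 km/h ÷ 3.6 = 16.69 m/s.
D = ½ρv²S·CD = ½ × 1.112 × 16.69² × 0.359 × 0.0577 = 3.21 N

D = 3.21 N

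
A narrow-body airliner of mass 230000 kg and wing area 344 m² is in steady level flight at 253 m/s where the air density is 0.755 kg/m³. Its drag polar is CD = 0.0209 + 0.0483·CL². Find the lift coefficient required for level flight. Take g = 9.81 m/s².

CL = 0.271

Level flight ⇒ L = W = m·g = 230000 × 9.81 = 2.2563×10^6 N.
q = ½ρv² = ½ × 0.755 × 253² = 24160 Pa.
CL = W/(q·S) = 2.2563×10^6 / (24160 × 344) = 0.2714.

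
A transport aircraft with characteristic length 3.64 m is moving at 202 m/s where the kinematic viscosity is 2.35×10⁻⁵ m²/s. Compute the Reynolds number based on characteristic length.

Re = 3.13×10^7

Re = v·c/ν = 202 × 3.64 / (2.35×10⁻⁵) = 3.13×10^7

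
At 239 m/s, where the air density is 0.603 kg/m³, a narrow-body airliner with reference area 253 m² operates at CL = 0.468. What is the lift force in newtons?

Dynamic pressure q = ½ρv² = ½ × 0.603 × 239² = 17220 Pa.
L = q·S·CL = 17220 × 253 × 0.468 = 2.04×10^6 N ≈ 2040 kN

L = 2.04×10^6 N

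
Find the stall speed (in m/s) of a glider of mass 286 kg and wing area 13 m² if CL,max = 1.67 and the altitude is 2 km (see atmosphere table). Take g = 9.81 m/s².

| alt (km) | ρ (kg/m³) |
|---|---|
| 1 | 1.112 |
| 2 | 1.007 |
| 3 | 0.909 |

At 2 km, from the table: ρ = 1.007 kg/m³.
Stall occurs when L = W at CL,max. W = mg = 286 × 9.81 = 2806 N.
From L = ½ρV²S·CL,max = W: V_stall = √(2W/(ρSCL,max)) = √(2·2806/(1.007·13·1.67))
V_stall = √256.7 = 16 m/s

V_stall = 16 m/s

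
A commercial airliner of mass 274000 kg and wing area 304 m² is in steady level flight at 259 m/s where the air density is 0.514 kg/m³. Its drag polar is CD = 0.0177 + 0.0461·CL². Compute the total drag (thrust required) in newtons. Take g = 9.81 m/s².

D = 1.56×10^5 N

Level flight ⇒ L = W = m·g = 274000 × 9.81 = 2.6879×10^6 N.
Dynamic pressure q = 0.5 × 0.514 × 259² = 17240 Pa.
CL = W/(q·S) = 2.6879×10^6 / (17240 × 304) = 0.5129.
CD = 0.0177 + 0.0461 × 0.5129² = 0.02983.
D = q·S·CD = 17240 × 304 × 0.02983 = 1.563×10^5 N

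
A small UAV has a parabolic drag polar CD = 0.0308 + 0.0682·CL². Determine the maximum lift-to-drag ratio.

(L/D)max = 10.9

For CD = CD0 + K·CL², (L/D)max occurs at CL* = √(CD0/K) and equals 1/(2√(K·CD0)).
(L/D)max = 1/(2√(0.0682 × 0.0308)) = 1/(2 × 0.04583) = 10.9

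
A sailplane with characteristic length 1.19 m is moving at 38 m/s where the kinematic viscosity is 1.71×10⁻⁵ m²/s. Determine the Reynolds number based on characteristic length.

Re = 2.64×10^6

Re = v·c/ν = 38 × 1.19 / (1.71×10⁻⁵) = 2.64×10^6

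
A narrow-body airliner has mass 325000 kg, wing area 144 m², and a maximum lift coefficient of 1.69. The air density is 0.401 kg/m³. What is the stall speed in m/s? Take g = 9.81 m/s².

Stall occurs when L = W at CL,max. W = mg = 325000 × 9.81 = 3.188×10^6 N.
From L = ½ρV²S·CL,max = W: V_stall = √(2W/(ρSCL,max)) = √(2·3.188×10^6/(0.401·144·1.69))
V_stall = √65340 = 256 m/s

V_stall = 256 m/s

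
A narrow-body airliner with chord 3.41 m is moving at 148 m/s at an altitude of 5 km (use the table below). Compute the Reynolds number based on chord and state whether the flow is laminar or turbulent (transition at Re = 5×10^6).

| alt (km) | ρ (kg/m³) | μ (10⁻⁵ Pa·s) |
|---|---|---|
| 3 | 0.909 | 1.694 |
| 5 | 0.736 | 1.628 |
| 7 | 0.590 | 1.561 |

At 5 km, from the table: ρ = 0.736 kg/m³, μ = 1.628×10⁻⁵ Pa·s.
Re = ρ·v·c/μ = 0.736 × 148 × 3.41 / (1.628×10⁻⁵) = 2.28×10^7
Since 2.28×10^7 > 5×10^6, the flow is turbulent.

Re = 2.28×10^7 (turbulent)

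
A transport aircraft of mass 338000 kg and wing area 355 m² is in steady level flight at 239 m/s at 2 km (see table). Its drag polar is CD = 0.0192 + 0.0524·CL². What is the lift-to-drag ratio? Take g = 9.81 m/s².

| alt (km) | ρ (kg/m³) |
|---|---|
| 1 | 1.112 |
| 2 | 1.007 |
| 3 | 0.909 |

L/D = 13.1

At 2 km, from the table: ρ = 1.007 kg/m³.
Weight W = mg = 338000 × 9.81 = 3.3158×10^6 N; in level flight L = W.
q = ½ρv² = ½ × 1.007 × 239² = 28760 Pa.
CL = 2W/(ρv²S) = 2×3.3158×10^6/(1.007×239²×355) = 0.3248.
CD = 0.0192 + 0.0524 × 0.3248² = 0.02473.
L/D = CL/CD = 0.3248 / 0.02473 = 13.1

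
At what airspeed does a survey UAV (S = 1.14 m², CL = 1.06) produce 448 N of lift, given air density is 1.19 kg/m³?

L = ½ρv²S·CL ⇒ v = √(2L/(ρ·S·CL))
v = √(2 × 448 / (1.19 × 1.14 × 1.06)) = √623.1 = 25 m/s

v = 25 m/s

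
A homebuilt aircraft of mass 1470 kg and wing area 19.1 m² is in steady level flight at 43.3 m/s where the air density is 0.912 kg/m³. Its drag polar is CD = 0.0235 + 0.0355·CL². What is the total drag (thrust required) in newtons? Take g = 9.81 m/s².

D = 836 N

In steady level flight, lift balances weight: W = mg = 1470 × 9.81 = 14421 N.
q = ½ρv² = ½ × 0.912 × 43.3² = 854.9 Pa.
Required CL = L/(qS) = 14421/(854.9·19.1) = 0.8831.
CD = 0.0235 + 0.0355 × 0.8831² = 0.05119.
D = q·S·CD = 854.9 × 19.1 × 0.05119 = 835.8 N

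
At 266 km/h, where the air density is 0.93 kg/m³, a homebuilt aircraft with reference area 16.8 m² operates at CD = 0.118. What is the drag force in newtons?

D = 5030 N

Convert speed: v = 266 km/h ÷ 3.6 = 73.89 m/s.
Dynamic pressure q = ½ρv² = ½ × 0.93 × 73.89² = 2539 Pa.
D = q·S·CD = 2539 × 16.8 × 0.118 = 5030 N ≈ 5.03 kN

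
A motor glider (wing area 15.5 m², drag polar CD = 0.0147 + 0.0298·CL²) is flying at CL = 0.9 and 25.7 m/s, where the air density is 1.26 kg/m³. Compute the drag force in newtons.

CD = 0.0147 + 0.0298 × 0.9² = 0.03884
D = ½ρv²S·CD = ½ × 1.26 × 25.7² × 15.5 × 0.03884 = 250 N

D = 250 N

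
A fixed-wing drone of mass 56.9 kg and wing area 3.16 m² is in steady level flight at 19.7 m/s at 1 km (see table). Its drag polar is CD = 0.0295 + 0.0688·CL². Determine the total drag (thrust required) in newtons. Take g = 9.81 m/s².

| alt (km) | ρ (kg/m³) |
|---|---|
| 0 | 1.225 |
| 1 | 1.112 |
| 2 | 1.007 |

D = 51.6 N

At 1 km, from the table: ρ = 1.112 kg/m³.
In steady level flight, lift balances weight: W = mg = 56.9 × 9.81 = 558.19 N.
Dynamic pressure q = 0.5 × 1.112 × 19.7² = 215.8 Pa.
Required CL = L/(qS) = 558.19/(215.8·3.16) = 0.8186.
CD = 0.0295 + 0.0688 × 0.8186² = 0.07561.
D = q·S·CD = 215.8 × 3.16 × 0.07561 = 51.55 N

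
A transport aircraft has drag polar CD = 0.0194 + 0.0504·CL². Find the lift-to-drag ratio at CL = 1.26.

L/D = 12.7

CD = 0.0194 + 0.0504 × 1.26² = 0.09942
L/D = CL/CD = 1.26 / 0.09942 = 12.7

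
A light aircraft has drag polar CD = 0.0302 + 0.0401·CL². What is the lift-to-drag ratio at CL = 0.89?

CD = 0.0302 + 0.0401 × 0.89² = 0.06196
L/D = CL/CD = 0.89 / 0.06196 = 14.4

L/D = 14.4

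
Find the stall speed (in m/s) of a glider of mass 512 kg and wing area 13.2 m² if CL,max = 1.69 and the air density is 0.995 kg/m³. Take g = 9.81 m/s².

V_stall = 21.3 m/s

Weight W = mg = 512 × 9.81 = 5023 N.
From L = ½ρV²S·CL,max = W: V_stall = √(2W/(ρSCL,max)) = √(2·5023/(0.995·13.2·1.69))
V_stall = √452.6 = 21.3 m/s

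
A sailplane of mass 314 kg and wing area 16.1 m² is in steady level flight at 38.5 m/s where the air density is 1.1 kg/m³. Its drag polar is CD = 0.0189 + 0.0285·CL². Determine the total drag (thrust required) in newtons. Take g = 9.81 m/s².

D = 269 N

Weight W = mg = 314 × 9.81 = 3080.3 N; in level flight L = W.
q = ½ρv² = ½ × 1.1 × 38.5² = 815.2 Pa.
CL = W/(q·S) = 3080.3 / (815.2 × 16.1) = 0.2347.
CD = 0.0189 + 0.0285 × 0.2347² = 0.02047.
D = q·S·CD = 815.2 × 16.1 × 0.02047 = 268.7 N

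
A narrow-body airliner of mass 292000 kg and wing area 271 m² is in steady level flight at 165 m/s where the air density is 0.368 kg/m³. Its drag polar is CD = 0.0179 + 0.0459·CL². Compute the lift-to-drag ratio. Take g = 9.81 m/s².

Weight W = mg = 292000 × 9.81 = 2.8645×10^6 N; in level flight L = W.
Dynamic pressure q = 0.5 × 0.368 × 165² = 5009 Pa.
Required CL = L/(qS) = 2.8645×10^6/(5009·271) = 2.11.
CD = 0.0179 + 0.0459 × 2.11² = 0.2223.
L/D = CL/CD = 2.11 / 0.2223 = 9.49

L/D = 9.49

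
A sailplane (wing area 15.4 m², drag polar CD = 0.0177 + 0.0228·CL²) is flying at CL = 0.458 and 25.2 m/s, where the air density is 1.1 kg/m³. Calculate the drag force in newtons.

CD = 0.0177 + 0.0228 × 0.458² = 0.02248
D = ½ρv²S·CD = ½ × 1.1 × 25.2² × 15.4 × 0.02248 = 121 N

D = 121 N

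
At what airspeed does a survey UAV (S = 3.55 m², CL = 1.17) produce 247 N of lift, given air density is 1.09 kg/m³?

L = ½ρv²S·CL ⇒ v = √(2L/(ρ·S·CL))
v = √(2 × 247 / (1.09 × 3.55 × 1.17)) = √109.1 = 10.4 m/s

v = 10.4 m/s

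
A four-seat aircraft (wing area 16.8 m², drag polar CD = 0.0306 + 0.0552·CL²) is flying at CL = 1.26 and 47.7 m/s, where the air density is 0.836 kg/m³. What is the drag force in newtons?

D = 1890 N

CD = 0.0306 + 0.0552 × 1.26² = 0.1182
D = ½ρv²S·CD = ½ × 0.836 × 47.7² × 16.8 × 0.1182 = 1890 N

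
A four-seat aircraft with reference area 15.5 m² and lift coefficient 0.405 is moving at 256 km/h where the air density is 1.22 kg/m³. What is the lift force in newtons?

L = 19400 N

Convert speed: v = 256 km/h ÷ 3.6 = 71.11 m/s.
L = ½ρv²S·CL = ½ × 1.22 × 71.11² × 15.5 × 0.405 = 19400 N ≈ 19.4 kN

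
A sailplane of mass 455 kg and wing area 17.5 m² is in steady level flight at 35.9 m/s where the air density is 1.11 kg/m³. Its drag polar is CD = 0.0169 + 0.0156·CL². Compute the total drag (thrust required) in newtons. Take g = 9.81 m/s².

D = 236 N

Level flight ⇒ L = W = m·g = 455 × 9.81 = 4463.6 N.
q = ½ρv² = ½ × 1.11 × 35.9² = 715.3 Pa.
CL = 2W/(ρv²S) = 2×4463.6/(1.11×35.9²×17.5) = 0.3566.
CD = 0.0169 + 0.0156 × 0.3566² = 0.01888.
D = q·S·CD = 715.3 × 17.5 × 0.01888 = 236.4 N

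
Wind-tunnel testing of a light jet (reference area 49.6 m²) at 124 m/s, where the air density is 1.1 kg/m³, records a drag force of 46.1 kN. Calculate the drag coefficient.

CD = 0.11

From D = ½ρv²S·CD, rearranging gives CD = 2D/(ρv²S).
CD = 2 × 46100 / (1.1 × 124² × 49.6) = 0.11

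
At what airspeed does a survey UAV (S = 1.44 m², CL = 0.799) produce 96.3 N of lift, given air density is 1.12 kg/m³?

L = ½ρv²S·CL ⇒ v = √(2L/(ρ·S·CL))
v = √(2 × 96.3 / (1.12 × 1.44 × 0.799)) = √149.5 = 12.2 m/s

v = 12.2 m/s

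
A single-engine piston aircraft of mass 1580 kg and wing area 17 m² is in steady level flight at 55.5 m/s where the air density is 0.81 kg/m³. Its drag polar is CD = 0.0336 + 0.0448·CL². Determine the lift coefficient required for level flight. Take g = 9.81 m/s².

CL = 0.731

Level flight ⇒ L = W = m·g = 1580 × 9.81 = 15500 N.
q = ½ρv² = ½ × 0.81 × 55.5² = 1248 Pa.
CL = 2W/(ρv²S) = 2×15500/(0.81×55.5²×17) = 0.7309.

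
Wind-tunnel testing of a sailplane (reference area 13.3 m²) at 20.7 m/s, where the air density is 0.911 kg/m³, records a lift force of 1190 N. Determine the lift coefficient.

From L = ½ρv²S·CL, rearranging gives CL = 2L/(ρv²S).
CL = 2 × 1190 / (0.911 × 20.7² × 13.3) = 0.458

CL = 0.458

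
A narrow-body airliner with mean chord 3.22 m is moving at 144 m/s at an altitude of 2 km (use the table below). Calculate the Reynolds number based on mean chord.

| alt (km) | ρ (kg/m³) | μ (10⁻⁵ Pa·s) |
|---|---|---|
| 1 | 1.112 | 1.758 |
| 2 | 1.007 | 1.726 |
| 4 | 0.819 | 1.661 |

Re = 2.71×10^7

At 2 km, from the table: ρ = 1.007 kg/m³, μ = 1.726×10⁻⁵ Pa·s.
Re = ρ·v·c/μ = 1.007 × 144 × 3.22 / (1.726×10⁻⁵) = 2.71×10^7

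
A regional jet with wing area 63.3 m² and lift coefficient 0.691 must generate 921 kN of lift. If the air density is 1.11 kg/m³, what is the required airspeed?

v = 195 m/s

L = ½ρv²S·CL ⇒ v = √(2L/(ρ·S·CL))
v = √(2 × 9.21×10^5 / (1.11 × 63.3 × 0.691)) = √37940 = 195 m/s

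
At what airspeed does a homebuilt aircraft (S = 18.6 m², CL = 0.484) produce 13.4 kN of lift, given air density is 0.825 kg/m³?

v = 60.1 m/s

L = ½ρv²S·CL ⇒ v = √(2L/(ρ·S·CL))
v = √(2 × 13400 / (0.825 × 18.6 × 0.484)) = √3608 = 60.1 m/s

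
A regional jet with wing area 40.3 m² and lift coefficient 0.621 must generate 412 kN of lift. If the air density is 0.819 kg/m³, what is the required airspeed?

v = 201 m/s

L = ½ρv²S·CL ⇒ v = √(2L/(ρ·S·CL))
v = √(2 × 4.12×10^5 / (0.819 × 40.3 × 0.621)) = √40200 = 201 m/s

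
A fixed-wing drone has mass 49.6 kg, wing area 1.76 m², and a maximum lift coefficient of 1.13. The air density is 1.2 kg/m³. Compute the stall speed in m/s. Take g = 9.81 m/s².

Stall occurs when L = W at CL,max. W = mg = 49.6 × 9.81 = 486.6 N.
V_stall = √(2W/(ρ·S·CL,max)) = √(2 × 486.6 / (1.2 × 1.76 × 1.13))
V_stall = √407.8 = 20.2 m/s

V_stall = 20.2 m/s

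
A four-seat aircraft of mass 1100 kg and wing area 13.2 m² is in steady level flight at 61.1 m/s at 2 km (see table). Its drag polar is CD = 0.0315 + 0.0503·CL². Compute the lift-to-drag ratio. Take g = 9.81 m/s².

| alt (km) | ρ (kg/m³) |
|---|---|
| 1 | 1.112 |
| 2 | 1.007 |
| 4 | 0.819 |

At 2 km, from the table: ρ = 1.007 kg/m³.
Weight W = mg = 1100 × 9.81 = 10791 N; in level flight L = W.
q = ½ρv² = ½ × 1.007 × 61.1² = 1880 Pa.
CL = 2W/(ρv²S) = 2×10791/(1.007×61.1²×13.2) = 0.4349.
CD = 0.0315 + 0.0503 × 0.4349² = 0.04101.
L/D = CL/CD = 0.4349 / 0.04101 = 10.6

L/D = 10.6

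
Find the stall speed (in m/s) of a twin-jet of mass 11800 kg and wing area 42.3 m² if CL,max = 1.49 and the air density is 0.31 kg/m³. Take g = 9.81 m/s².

Stall occurs when L = W at CL,max. W = mg = 11800 × 9.81 = 1.158×10^5 N.
From L = ½ρV²S·CL,max = W: V_stall = √(2W/(ρSCL,max)) = √(2·1.158×10^5/(0.31·42.3·1.49))
V_stall = √11850 = 109 m/s

V_stall = 109 m/s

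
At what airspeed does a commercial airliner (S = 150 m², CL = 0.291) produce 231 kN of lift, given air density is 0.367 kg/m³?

L = ½ρv²S·CL ⇒ v = √(2L/(ρ·S·CL))
v = √(2 × 2.31×10^5 / (0.367 × 150 × 0.291)) = √28840 = 170 m/s

v = 170 m/s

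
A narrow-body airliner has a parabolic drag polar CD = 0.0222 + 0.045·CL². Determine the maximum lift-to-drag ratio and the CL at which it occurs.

For CD = CD0 + K·CL², (L/D)max occurs at CL* = √(CD0/K) and equals 1/(2√(K·CD0)).
(L/D)max = 1/(2√(0.045 × 0.0222)) = 1/(2 × 0.03161) = 15.8
CL* = √(0.0222/0.045) = 0.702

(L/D)max = 15.8, at CL = 0.702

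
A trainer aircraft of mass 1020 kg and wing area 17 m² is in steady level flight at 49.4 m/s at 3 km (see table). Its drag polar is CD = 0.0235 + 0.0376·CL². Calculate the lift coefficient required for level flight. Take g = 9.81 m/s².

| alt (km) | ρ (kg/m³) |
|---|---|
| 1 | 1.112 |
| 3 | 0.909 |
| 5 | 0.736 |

CL = 0.531

At 3 km, from the table: ρ = 0.909 kg/m³.
Level flight ⇒ L = W = m·g = 1020 × 9.81 = 10006 N.
Dynamic pressure q = 0.5 × 0.909 × 49.4² = 1109 Pa.
Required CL = L/(qS) = 10006/(1109·17) = 0.5307.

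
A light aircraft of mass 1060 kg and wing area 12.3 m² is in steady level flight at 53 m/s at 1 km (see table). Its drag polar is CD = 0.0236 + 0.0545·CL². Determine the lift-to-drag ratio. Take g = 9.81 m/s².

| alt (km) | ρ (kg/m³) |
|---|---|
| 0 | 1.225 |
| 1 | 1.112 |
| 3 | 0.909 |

At 1 km, from the table: ρ = 1.112 kg/m³.
Weight W = mg = 1060 × 9.81 = 10399 N; in level flight L = W.
Dynamic pressure q = 0.5 × 1.112 × 53² = 1562 Pa.
Required CL = L/(qS) = 10399/(1562·12.3) = 0.5413.
CD = 0.0236 + 0.0545 × 0.5413² = 0.03957.
L/D = CL/CD = 0.5413 / 0.03957 = 13.7

L/D = 13.7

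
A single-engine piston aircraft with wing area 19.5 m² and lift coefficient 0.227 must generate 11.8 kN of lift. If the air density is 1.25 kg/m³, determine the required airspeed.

v = 65.3 m/s

L = ½ρv²S·CL ⇒ v = √(2L/(ρ·S·CL))
v = √(2 × 11800 / (1.25 × 19.5 × 0.227)) = √4265 = 65.3 m/s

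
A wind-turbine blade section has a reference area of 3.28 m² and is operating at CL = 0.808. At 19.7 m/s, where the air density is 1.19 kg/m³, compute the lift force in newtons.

L = 612 N

Dynamic pressure q = ½ρv² = ½ × 1.19 × 19.7² = 230.9 Pa.
L = q·S·CL = 230.9 × 3.28 × 0.808 = 612 N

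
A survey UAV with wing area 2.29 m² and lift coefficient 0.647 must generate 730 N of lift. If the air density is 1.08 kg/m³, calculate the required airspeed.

v = 30.2 m/s

L = ½ρv²S·CL ⇒ v = √(2L/(ρ·S·CL))
v = √(2 × 730 / (1.08 × 2.29 × 0.647)) = √912.4 = 30.2 m/s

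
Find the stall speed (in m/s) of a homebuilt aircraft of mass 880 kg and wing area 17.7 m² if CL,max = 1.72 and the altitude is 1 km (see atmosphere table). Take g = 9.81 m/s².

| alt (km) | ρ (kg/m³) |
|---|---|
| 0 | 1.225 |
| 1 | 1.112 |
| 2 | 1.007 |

V_stall = 22.6 m/s

At 1 km, from the table: ρ = 1.112 kg/m³.
Weight W = mg = 880 × 9.81 = 8633 N.
V_stall = √(2W/(ρ·S·CL,max)) = √(2 × 8633 / (1.112 × 17.7 × 1.72))
V_stall = √510 = 22.6 m/s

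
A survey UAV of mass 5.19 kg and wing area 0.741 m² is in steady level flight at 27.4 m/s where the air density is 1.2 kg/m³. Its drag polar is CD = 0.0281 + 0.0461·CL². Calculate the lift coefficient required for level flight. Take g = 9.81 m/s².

CL = 0.153

Level flight ⇒ L = W = m·g = 5.19 × 9.81 = 50.914 N.
Dynamic pressure q = 0.5 × 1.2 × 27.4² = 450.5 Pa.
Required CL = L/(qS) = 50.914/(450.5·0.741) = 0.1525.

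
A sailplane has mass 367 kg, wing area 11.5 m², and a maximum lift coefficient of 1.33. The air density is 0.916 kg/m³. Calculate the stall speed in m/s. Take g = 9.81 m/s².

V_stall = 22.7 m/s

Stall occurs when L = W at CL,max. W = mg = 367 × 9.81 = 3600 N.
V_stall = √(2W/(ρ·S·CL,max)) = √(2 × 3600 / (0.916 × 11.5 × 1.33))
V_stall = √513.9 = 22.7 m/s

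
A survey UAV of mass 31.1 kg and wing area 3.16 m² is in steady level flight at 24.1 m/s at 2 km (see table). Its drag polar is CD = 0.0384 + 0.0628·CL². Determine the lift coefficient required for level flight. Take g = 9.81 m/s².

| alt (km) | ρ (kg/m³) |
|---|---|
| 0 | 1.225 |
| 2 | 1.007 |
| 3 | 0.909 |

CL = 0.33

At 2 km, from the table: ρ = 1.007 kg/m³.
In steady level flight, lift balances weight: W = mg = 31.1 × 9.81 = 305.09 N.
Dynamic pressure q = 0.5 × 1.007 × 24.1² = 292.4 Pa.
Required CL = L/(qS) = 305.09/(292.4·3.16) = 0.3301.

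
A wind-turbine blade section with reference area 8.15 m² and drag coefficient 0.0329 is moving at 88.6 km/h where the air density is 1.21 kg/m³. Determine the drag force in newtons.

Convert speed: v = 88.6 km/h ÷ 3.6 = 24.61 m/s.
D = ½ρv²S·CD = ½ × 1.21 × 24.61² × 8.15 × 0.0329 = 98.3 N

D = 98.3 N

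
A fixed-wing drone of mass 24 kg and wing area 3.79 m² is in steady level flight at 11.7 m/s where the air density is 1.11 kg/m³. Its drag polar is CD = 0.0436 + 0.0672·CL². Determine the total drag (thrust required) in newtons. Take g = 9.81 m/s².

D = 25.5 N

Level flight ⇒ L = W = m·g = 24 × 9.81 = 235.44 N.
Dynamic pressure q = 0.5 × 1.11 × 11.7² = 75.97 Pa.
CL = 2W/(ρv²S) = 2×235.44/(1.11×11.7²×3.79) = 0.8177.
CD = 0.0436 + 0.0672 × 0.8177² = 0.08853.
D = q·S·CD = 75.97 × 3.79 × 0.08853 = 25.49 N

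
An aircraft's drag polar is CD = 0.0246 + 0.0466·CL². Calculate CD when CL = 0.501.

CD = 0.0246 + 0.0466 × 0.501² = 0.0246 + 0.0117 = 0.0363

CD = 0.0363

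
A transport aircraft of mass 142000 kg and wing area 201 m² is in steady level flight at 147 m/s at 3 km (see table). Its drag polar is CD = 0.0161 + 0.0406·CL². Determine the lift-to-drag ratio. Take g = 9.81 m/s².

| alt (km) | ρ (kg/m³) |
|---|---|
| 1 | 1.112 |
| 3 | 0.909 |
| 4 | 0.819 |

At 3 km, from the table: ρ = 0.909 kg/m³.
Level flight ⇒ L = W = m·g = 142000 × 9.81 = 1.393×10^6 N.
Dynamic pressure q = 0.5 × 0.909 × 147² = 9821 Pa.
Required CL = L/(qS) = 1.393×10^6/(9821·201) = 0.7057.
CD = 0.0161 + 0.0406 × 0.7057² = 0.03632.
L/D = CL/CD = 0.7057 / 0.03632 = 19.4

L/D = 19.4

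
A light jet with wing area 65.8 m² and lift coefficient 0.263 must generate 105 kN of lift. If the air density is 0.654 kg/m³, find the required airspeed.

L = ½ρv²S·CL ⇒ v = √(2L/(ρ·S·CL))
v = √(2 × 1.05×10^5 / (0.654 × 65.8 × 0.263)) = √18550 = 136 m/s

v = 136 m/s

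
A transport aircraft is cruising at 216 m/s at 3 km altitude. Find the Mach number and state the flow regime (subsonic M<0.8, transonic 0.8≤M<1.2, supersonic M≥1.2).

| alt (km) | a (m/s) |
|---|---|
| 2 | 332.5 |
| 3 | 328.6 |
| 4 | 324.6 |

M = 0.657 (subsonic)

At 3 km, from the table: a = 328.6 m/s.
M = v/a = 216 / 328.6 = 0.657
M = 0.657 → subsonic.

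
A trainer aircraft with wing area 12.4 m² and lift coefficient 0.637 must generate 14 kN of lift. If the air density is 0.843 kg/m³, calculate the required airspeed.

L = ½ρv²S·CL ⇒ v = √(2L/(ρ·S·CL))
v = √(2 × 14000 / (0.843 × 12.4 × 0.637)) = √4205 = 64.8 m/s

v = 64.8 m/s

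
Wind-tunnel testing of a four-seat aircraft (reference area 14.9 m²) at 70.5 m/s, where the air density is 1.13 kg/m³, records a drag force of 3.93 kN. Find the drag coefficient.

CD = 0.0939

From D = ½ρv²S·CD, rearranging gives CD = 2D/(ρv²S).
CD = 2 × 3930 / (1.13 × 70.5² × 14.9) = 0.0939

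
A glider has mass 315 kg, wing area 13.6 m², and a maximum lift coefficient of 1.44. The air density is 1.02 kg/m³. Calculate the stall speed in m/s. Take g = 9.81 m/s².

V_stall = 17.6 m/s

At stall, lift equals weight: L = W = m·g = 315 × 9.81 = 3090 N.
From L = ½ρV²S·CL,max = W: V_stall = √(2W/(ρSCL,max)) = √(2·3090/(1.02·13.6·1.44))
V_stall = √309.4 = 17.6 m/s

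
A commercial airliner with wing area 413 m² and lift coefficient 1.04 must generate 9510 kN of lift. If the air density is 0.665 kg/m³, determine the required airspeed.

v = 258 m/s

L = ½ρv²S·CL ⇒ v = √(2L/(ρ·S·CL))
v = √(2 × 9.51×10^6 / (0.665 × 413 × 1.04)) = √66590 = 258 m/s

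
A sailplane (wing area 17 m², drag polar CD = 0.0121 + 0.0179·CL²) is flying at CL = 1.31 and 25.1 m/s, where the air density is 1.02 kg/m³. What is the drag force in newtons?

CD = 0.0121 + 0.0179 × 1.31² = 0.04282
D = ½ρv²S·CD = ½ × 1.02 × 25.1² × 17 × 0.04282 = 234 N

D = 234 N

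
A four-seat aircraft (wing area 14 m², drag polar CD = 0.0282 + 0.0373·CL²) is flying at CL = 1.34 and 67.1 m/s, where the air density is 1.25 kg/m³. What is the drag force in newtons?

D = 3750 N

CD = 0.0282 + 0.0373 × 1.34² = 0.09518
D = ½ρv²S·CD = ½ × 1.25 × 67.1² × 14 × 0.09518 = 3750 N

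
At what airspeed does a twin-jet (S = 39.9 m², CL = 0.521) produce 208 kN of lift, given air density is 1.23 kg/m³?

v = 128 m/s

L = ½ρv²S·CL ⇒ v = √(2L/(ρ·S·CL))
v = √(2 × 2.08×10^5 / (1.23 × 39.9 × 0.521)) = √16270 = 128 m/s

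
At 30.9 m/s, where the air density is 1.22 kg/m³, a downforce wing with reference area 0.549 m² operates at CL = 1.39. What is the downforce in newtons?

Dynamic pressure q = ½ρv² = ½ × 1.22 × 30.9² = 582.4 Pa.
L = q·S·CL = 582.4 × 0.549 × 1.39 = 444 N

L = 444 N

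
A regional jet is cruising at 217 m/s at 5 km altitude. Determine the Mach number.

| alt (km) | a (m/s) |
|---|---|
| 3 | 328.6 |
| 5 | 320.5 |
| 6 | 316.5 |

M = 0.677

At 5 km, from the table: a = 320.5 m/s.
M = v/a = 217 / 320.5 = 0.677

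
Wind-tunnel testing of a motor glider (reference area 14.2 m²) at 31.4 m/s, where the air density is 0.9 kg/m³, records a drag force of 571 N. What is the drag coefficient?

CD = 0.0906

From D = ½ρv²S·CD, rearranging gives CD = 2D/(ρv²S).
CD = 2 × 571 / (0.9 × 31.4² × 14.2) = 0.0906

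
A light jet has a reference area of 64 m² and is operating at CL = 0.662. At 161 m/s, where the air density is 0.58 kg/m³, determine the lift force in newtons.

L = ½ρv²S·CL = ½ × 0.58 × 161² × 64 × 0.662 = 3.18×10^5 N ≈ 318 kN

L = 3.18×10^5 N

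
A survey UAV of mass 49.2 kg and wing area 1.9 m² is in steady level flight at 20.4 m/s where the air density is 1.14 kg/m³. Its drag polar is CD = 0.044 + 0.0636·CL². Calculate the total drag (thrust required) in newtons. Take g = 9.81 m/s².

In steady level flight, lift balances weight: W = mg = 49.2 × 9.81 = 482.65 N.
Dynamic pressure q = 0.5 × 1.14 × 20.4² = 237.2 Pa.
CL = 2W/(ρv²S) = 2×482.65/(1.14×20.4²×1.9) = 1.071.
CD = 0.044 + 0.0636 × 1.071² = 0.1169.
D = q·S·CD = 237.2 × 1.9 × 0.1169 = 52.7 N

D = 52.7 N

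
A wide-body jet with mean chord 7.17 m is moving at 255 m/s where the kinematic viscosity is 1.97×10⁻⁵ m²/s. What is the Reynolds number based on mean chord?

Re = 9.28×10^7

Re = v·c/ν = 255 × 7.17 / (1.97×10⁻⁵) = 9.28×10^7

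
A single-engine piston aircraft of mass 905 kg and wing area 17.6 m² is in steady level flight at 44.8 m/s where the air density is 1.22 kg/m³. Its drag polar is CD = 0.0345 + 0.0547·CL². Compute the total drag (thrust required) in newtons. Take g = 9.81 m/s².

Weight W = mg = 905 × 9.81 = 8878.1 N; in level flight L = W.
q = ½ρv² = ½ × 1.22 × 44.8² = 1224 Pa.
Required CL = L/(qS) = 8878.1/(1224·17.6) = 0.412.
CD = 0.0345 + 0.0547 × 0.412² = 0.04379.
D = q·S·CD = 1224 × 17.6 × 0.04379 = 943.5 N

D = 943 N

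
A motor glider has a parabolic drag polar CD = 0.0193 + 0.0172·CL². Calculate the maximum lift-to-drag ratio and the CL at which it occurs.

(L/D)max = 27.4, at CL = 1.06

For CD = CD0 + K·CL², (L/D)max occurs at CL* = √(CD0/K) and equals 1/(2√(K·CD0)).
(L/D)max = 1/(2√(0.0172 × 0.0193)) = 1/(2 × 0.01822) = 27.4
CL* = √(0.0193/0.0172) = 1.06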